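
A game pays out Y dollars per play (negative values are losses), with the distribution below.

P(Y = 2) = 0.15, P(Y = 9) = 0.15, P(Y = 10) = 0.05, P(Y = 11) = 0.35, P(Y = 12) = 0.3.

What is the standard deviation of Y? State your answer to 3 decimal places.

E[Y] = (2)(0.15) + (9)(0.15) + (10)(0.05) + (11)(0.35) + (12)(0.3) = 9.6
E[Y²] = (2)²(0.15) + (9)²(0.15) + (10)²(0.05) + (11)²(0.35) + (12)²(0.3) = 103.3
Var(Y) = E[Y²] − (E[Y])² = 103.3 − (9.6)² = 11.14
σ(Y) = √11.14 ≈ 3.338

3.338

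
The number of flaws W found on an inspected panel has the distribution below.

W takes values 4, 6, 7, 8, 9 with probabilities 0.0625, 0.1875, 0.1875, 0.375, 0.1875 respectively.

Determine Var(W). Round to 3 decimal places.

1.734

E[W] = (4)(0.0625) + (6)(0.1875) + (7)(0.1875) + (8)(0.375) + (9)(0.1875) = 7.375
E[W²] = (4)²(0.0625) + (6)²(0.1875) + (7)²(0.1875) + (8)²(0.375) + (9)²(0.1875) = 56.125
Var(W) = E[W²] − (E[W])² = 56.125 − (7.375)² = 1.734375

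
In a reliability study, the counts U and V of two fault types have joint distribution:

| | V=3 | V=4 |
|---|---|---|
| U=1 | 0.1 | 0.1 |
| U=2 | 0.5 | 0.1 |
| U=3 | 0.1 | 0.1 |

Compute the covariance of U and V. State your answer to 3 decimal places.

E[U] = 2,  E[V] = 3.3
E[UV] = 6.6
cov(U,V) = E[UV] − E[U]E[V] = 6.6 − (2)(3.3) = 0

0.000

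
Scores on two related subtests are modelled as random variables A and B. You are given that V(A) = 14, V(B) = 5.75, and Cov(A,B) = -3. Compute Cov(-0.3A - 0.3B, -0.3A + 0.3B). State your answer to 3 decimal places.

0.743

Cov(-0.3A - 0.3B, -0.3A + 0.3B) = (-0.3)(-0.3)V(A) + (-0.3)(0.3)V(B) + [(-0.3)(0.3) + (-0.3)(-0.3)]Cov(A,B)
= 0.09·14 + -0.09·5.75 + 0·-3 = 0.7425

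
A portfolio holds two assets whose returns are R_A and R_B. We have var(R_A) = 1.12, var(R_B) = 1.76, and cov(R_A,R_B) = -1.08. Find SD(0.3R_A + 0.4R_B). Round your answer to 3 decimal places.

var(0.3R_A + 0.4R_B) = (0.3)²·var(R_A) + (0.4)²·var(R_B) + 2·(0.3)·(0.4)·cov(R_A,R_B)
= 0.09·1.12 + 0.16·1.76 + 0.24·-1.08 = 0.1232
SD(0.3R_A + 0.4R_B) = √0.1232 ≈ 0.351

0.351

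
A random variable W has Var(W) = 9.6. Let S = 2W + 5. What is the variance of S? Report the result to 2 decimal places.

Var(2W + 5) = (2)²·Var(W) = 4·9.6 = 38.4

38.40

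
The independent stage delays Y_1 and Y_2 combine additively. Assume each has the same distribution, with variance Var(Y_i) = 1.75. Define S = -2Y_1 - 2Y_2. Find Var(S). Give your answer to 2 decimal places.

14.00

By independence, Var(S) = (-2)²Var(Y_1) + (-2)²Var(Y_2)
= (-2)²·1.75 + (-2)²·1.75 = 14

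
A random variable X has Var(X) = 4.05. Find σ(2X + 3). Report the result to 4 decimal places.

Var(2X + 3) = (2)²·4.05 = 16.2
σ(2X + 3) = √16.2 ≈ 4.0249

4.0249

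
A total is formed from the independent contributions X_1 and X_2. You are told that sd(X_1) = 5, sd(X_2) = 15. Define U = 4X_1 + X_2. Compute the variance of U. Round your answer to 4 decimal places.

625.0000

var(X_1) = 25, var(X_2) = 225
By independence, var(U) = (4)²var(X_1) + (1)²var(X_2)
= (4)²·25 + (1)²·225 = 625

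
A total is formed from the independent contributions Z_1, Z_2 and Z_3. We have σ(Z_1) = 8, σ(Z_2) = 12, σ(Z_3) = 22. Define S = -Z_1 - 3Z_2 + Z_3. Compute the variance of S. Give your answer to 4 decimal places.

1844.0000

Var(Z_1) = 64, Var(Z_2) = 144, Var(Z_3) = 484
By independence, Var(S) = (-1)²Var(Z_1) + (-3)²Var(Z_2) + (1)²Var(Z_3)
= (-1)²·64 + (-3)²·144 + (1)²·484 = 1844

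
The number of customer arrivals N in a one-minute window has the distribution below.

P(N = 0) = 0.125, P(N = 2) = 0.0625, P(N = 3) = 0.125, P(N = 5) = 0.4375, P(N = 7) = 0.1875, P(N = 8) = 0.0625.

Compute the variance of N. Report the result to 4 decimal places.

5.2500

E[N] = (0)(0.125) + (2)(0.0625) + (3)(0.125) + (5)(0.4375) + (7)(0.1875) + (8)(0.0625) = 4.5
E[N²] = (0)²(0.125) + (2)²(0.0625) + (3)²(0.125) + (5)²(0.4375) + (7)²(0.1875) + (8)²(0.0625) = 25.5
var(N) = E[N²] − (E[N])² = 25.5 − (4.5)² = 5.25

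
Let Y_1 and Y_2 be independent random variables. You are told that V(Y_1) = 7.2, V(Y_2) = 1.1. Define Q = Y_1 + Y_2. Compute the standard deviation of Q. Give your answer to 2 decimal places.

2.88

By independence, V(Q) = (1)²V(Y_1) + (1)²V(Y_2)
= (1)²·7.2 + (1)²·1.1 = 8.3
sd(Q) = √8.3 ≈ 2.88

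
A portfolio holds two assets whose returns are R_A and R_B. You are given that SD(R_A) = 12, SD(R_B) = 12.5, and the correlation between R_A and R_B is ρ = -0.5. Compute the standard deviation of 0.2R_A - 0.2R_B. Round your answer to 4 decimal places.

Var(R_A) = (12)² = 144;  Var(R_B) = (12.5)² = 156.25
Cov(R_A,R_B) = ρ·SD(R_A)·SD(R_B) = -0.5·12·12.5 = -75
Var(0.2R_A - 0.2R_B) = (0.2)²·Var(R_A) + (-0.2)²·Var(R_B) + 2·(0.2)·(-0.2)·Cov(R_A,R_B)
= 0.04·144 + 0.04·156.25 + -0.08·-75 = 18.01
SD(0.2R_A - 0.2R_B) = √18.01 ≈ 4.2438

4.2438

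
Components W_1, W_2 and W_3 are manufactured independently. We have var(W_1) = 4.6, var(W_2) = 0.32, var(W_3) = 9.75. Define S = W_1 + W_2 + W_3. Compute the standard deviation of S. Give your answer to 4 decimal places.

3.8301

By independence, var(S) = (1)²var(W_1) + (1)²var(W_2) + (1)²var(W_3)
= (1)²·4.6 + (1)²·0.32 + (1)²·9.75 = 14.67
σ(S) = √14.67 ≈ 3.8301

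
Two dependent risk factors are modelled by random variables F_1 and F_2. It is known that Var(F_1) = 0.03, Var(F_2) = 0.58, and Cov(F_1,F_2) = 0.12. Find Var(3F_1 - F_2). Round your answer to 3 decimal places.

Var(3F_1 - F_2) = (3)²·Var(F_1) + (-1)²·Var(F_2) + 2·(3)·(-1)·Cov(F_1,F_2)
= 9·0.03 + 1·0.58 + -6·0.12 = 0.13

0.130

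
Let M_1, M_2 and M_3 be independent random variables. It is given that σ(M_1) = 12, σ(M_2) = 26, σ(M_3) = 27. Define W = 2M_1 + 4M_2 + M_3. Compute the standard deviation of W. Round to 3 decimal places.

Var(M_1) = 144, Var(M_2) = 676, Var(M_3) = 729
By independence, Var(W) = (2)²Var(M_1) + (4)²Var(M_2) + (1)²Var(M_3)
= (2)²·144 + (4)²·676 + (1)²·729 = 12121
σ(W) = √12121 ≈ 110.095

110.095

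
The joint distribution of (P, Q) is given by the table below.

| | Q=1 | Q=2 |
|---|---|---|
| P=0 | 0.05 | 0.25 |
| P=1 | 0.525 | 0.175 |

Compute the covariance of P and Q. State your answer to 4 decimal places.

-0.1225

E[P] = 0.7,  E[Q] = 1.425
E[PQ] = 0.875
Cov(P,Q) = E[PQ] − E[P]E[Q] = 0.875 − (0.7)(1.425) = -0.1225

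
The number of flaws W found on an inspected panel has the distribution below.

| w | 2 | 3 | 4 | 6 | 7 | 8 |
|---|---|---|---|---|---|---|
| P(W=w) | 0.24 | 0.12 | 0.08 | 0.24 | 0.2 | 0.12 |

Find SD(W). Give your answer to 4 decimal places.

2.1996

E[W] = (2)(0.24) + (3)(0.12) + (4)(0.08) + (6)(0.24) + (7)(0.2) + (8)(0.12) = 4.96
E[W²] = (2)²(0.24) + (3)²(0.12) + (4)²(0.08) + (6)²(0.24) + (7)²(0.2) + (8)²(0.12) = 29.44
V(W) = E[W²] − (E[W])² = 29.44 − (4.96)² = 4.8384
SD(W) = √4.8384 ≈ 2.1996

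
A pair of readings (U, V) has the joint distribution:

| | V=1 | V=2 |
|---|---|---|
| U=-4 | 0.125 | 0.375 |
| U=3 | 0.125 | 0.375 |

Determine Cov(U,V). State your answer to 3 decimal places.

0.000

E[U] = -0.5,  E[V] = 1.75
E[UV] = -0.875
Cov(U,V) = E[UV] − E[U]E[V] = -0.875 − (-0.5)(1.75) = 0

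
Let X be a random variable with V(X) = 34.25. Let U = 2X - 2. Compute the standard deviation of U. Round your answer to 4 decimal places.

11.7047

V(2X - 2) = (2)²·34.25 = 137
σ(U) = √137 ≈ 11.7047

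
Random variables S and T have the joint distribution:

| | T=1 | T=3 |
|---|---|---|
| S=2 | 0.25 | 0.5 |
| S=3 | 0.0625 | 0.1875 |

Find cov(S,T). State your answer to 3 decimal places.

0.031

E[S] = 2.25,  E[T] = 2.375
E[ST] = 5.375
cov(S,T) = E[ST] − E[S]E[T] = 5.375 − (2.25)(2.375) = 0.03125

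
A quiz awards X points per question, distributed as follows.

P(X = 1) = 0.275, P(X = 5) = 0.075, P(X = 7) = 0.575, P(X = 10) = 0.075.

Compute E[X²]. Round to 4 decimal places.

37.8250

E[X²] = (1)²(0.275) + (5)²(0.075) + (7)²(0.575) + (10)²(0.075) = 37.825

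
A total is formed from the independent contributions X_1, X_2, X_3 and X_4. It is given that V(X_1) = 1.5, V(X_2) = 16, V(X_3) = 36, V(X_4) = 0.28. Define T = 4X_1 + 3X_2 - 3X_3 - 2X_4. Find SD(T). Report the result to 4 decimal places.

22.2063

By independence, V(T) = (4)²V(X_1) + (3)²V(X_2) + (-3)²V(X_3) + (-2)²V(X_4)
= (4)²·1.5 + (3)²·16 + (-3)²·36 + (-2)²·0.28 = 493.12
SD(T) = √493.12 ≈ 22.2063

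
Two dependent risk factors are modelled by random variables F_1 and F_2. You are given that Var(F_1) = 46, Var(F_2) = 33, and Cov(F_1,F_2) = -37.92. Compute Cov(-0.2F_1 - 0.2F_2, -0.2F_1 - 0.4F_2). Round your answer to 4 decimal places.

-0.0704

Cov(-0.2F_1 - 0.2F_2, -0.2F_1 - 0.4F_2) = (-0.2)(-0.2)Var(F_1) + (-0.2)(-0.4)Var(F_2) + [(-0.2)(-0.4) + (-0.2)(-0.2)]Cov(F_1,F_2)
= 0.04·46 + 0.08·33 + 0.12·-37.92 = -0.0704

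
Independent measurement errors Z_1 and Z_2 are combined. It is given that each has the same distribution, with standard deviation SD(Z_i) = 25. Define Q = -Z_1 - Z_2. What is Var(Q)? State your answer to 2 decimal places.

Var(Z_i) = (25)² = 625
By independence, Var(Q) = (-1)²Var(Z_1) + (-1)²Var(Z_2)
= (-1)²·625 + (-1)²·625 = 1250

1250.00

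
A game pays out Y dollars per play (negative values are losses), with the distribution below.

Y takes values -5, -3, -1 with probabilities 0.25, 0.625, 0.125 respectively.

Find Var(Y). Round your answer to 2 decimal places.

1.44

E[Y] = (-5)(0.25) + (-3)(0.625) + (-1)(0.125) = -3.25
E[Y²] = (-5)²(0.25) + (-3)²(0.625) + (-1)²(0.125) = 12
Var(Y) = E[Y²] − (E[Y])² = 12 − (-3.25)² = 1.4375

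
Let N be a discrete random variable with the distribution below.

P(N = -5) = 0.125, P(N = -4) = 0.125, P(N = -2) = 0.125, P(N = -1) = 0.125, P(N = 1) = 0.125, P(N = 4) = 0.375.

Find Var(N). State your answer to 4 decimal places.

11.8594

E[N] = (-5)(0.125) + (-4)(0.125) + (-2)(0.125) + (-1)(0.125) + (1)(0.125) + (4)(0.375) = 0.125
E[N²] = (-5)²(0.125) + (-4)²(0.125) + (-2)²(0.125) + (-1)²(0.125) + (1)²(0.125) + (4)²(0.375) = 11.875
Var(N) = E[N²] − (E[N])² = 11.875 − (0.125)² = 11.859375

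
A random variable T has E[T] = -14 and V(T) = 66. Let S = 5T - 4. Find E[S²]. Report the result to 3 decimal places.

7126.000

E[5T - 4] = 5·-14 − 4 = -74
V(5T - 4) = (5)²·66 = 1650
E[S²] = V(S) + (E[S])² = 1650 + (-74)² = 7126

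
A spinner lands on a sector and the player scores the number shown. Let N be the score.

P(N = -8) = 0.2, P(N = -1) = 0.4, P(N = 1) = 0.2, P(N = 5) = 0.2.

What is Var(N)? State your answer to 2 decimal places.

E[N] = (-8)(0.2) + (-1)(0.4) + (1)(0.2) + (5)(0.2) = -0.8
E[N²] = (-8)²(0.2) + (-1)²(0.4) + (1)²(0.2) + (5)²(0.2) = 18.4
Var(N) = E[N²] − (E[N])² = 18.4 − (-0.8)² = 17.76

17.76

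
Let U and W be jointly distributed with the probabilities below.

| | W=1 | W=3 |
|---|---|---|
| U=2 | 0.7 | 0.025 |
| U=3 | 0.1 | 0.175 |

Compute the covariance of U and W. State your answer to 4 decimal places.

0.2400

E[U] = 2.275,  E[W] = 1.4
E[UW] = 3.425
cov(U,W) = E[UW] − E[U]E[W] = 3.425 − (2.275)(1.4) = 0.24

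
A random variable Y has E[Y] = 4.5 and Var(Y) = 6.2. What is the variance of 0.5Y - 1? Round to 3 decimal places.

Var(0.5Y - 1) = (0.5)²·Var(Y) = 0.25·6.2 = 1.55

1.550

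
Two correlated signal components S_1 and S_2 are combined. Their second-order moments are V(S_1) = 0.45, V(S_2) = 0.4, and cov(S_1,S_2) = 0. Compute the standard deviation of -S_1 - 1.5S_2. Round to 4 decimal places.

V(-S_1 - 1.5S_2) = (-1)²·V(S_1) + (-1.5)²·V(S_2) + 2·(-1)·(-1.5)·cov(S_1,S_2)
= 1·0.45 + 2.25·0.4 + 3·0 = 1.35
SD(-S_1 - 1.5S_2) = √1.35 ≈ 1.1619

1.1619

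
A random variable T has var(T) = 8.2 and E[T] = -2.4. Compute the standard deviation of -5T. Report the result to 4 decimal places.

14.3178

var(-5T) = (-5)²·8.2 = 205
σ(-5T) = √205 ≈ 14.3178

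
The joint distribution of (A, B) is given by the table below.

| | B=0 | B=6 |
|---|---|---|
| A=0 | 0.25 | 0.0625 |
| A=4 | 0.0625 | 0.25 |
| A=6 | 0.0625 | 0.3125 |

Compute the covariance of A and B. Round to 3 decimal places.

E[A] = 3.5,  E[B] = 3.75
E[AB] = 17.25
cov(A,B) = E[AB] − E[A]E[B] = 17.25 − (3.5)(3.75) = 4.125

4.125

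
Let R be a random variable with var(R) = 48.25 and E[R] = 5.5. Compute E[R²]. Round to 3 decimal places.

E[R²] = var(R) + (E[R])² = 48.25 + (5.5)² = 78.5

78.500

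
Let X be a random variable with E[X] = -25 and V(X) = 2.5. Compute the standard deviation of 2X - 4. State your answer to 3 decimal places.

3.162

V(2X - 4) = (2)²·2.5 = 10
SD(2X - 4) = √10 ≈ 3.162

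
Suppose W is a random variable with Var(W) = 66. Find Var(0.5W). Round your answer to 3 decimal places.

16.500

Var(0.5W) = (0.5)²·Var(W) = 0.25·66 = 16.5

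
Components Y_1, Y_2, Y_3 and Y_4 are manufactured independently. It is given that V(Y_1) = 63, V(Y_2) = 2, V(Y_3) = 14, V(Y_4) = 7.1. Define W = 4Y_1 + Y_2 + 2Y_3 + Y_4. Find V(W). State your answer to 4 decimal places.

1073.1000

By independence, V(W) = (4)²V(Y_1) + (1)²V(Y_2) + (2)²V(Y_3) + (1)²V(Y_4)
= (4)²·63 + (1)²·2 + (2)²·14 + (1)²·7.1 = 1073.1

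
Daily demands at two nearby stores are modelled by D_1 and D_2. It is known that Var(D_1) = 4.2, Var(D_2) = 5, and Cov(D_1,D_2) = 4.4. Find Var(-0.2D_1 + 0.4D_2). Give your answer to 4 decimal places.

0.2640

Var(-0.2D_1 + 0.4D_2) = (-0.2)²·Var(D_1) + (0.4)²·Var(D_2) + 2·(-0.2)·(0.4)·Cov(D_1,D_2)
= 0.04·4.2 + 0.16·5 + -0.16·4.4 = 0.264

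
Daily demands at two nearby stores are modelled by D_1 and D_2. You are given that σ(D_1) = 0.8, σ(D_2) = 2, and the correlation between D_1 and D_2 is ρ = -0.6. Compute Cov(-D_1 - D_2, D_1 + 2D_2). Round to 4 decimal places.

-5.7600

Var(D_1) = (0.8)² = 0.64;  Var(D_2) = (2)² = 4
Cov(D_1,D_2) = ρ·σ(D_1)·σ(D_2) = -0.6·0.8·2 = -0.96
Cov(-D_1 - D_2, D_1 + 2D_2) = (-1)(1)Var(D_1) + (-1)(2)Var(D_2) + [(-1)(2) + (-1)(1)]Cov(D_1,D_2)
= -1·0.64 + -2·4 + -3·-0.96 = -5.76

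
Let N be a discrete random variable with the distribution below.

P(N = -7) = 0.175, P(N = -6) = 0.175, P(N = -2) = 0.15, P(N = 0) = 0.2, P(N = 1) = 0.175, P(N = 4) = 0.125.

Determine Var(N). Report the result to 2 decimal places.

E[N] = (-7)(0.175) + (-6)(0.175) + (-2)(0.15) + (0)(0.2) + (1)(0.175) + (4)(0.125) = -1.9
E[N²] = (-7)²(0.175) + (-6)²(0.175) + (-2)²(0.15) + (0)²(0.2) + (1)²(0.175) + (4)²(0.125) = 17.65
Var(N) = E[N²] − (E[N])² = 17.65 − (-1.9)² = 14.04

14.04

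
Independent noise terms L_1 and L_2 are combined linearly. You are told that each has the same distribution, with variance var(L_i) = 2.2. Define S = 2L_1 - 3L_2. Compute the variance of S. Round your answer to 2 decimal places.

By independence, var(S) = (2)²var(L_1) + (-3)²var(L_2)
= (2)²·2.2 + (-3)²·2.2 = 28.6

28.60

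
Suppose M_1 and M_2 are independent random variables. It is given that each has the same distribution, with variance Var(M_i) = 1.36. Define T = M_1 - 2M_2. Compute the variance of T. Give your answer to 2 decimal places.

By independence, Var(T) = (1)²Var(M_1) + (-2)²Var(M_2)
= (1)²·1.36 + (-2)²·1.36 = 6.8

6.80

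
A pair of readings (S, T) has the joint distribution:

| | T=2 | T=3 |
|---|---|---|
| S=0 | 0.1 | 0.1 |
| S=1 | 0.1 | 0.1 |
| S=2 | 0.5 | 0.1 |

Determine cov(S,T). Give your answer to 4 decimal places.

E[S] = 1.4,  E[T] = 2.3
E[ST] = 3.1
cov(S,T) = E[ST] − E[S]E[T] = 3.1 − (1.4)(2.3) = -0.12

-0.1200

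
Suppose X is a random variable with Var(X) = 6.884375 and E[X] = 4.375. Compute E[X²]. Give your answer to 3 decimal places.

26.025

E[X²] = Var(X) + (E[X])² = 6.884375 + (4.375)² = 26.025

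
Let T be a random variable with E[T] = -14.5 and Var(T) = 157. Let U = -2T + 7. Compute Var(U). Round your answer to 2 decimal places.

628.00

Var(-2T + 7) = (-2)²·Var(T) = 4·157 = 628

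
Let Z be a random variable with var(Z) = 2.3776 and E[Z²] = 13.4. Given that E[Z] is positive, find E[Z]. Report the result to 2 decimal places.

(E[Z])² = E[Z²] − var(Z) = 13.4 − 2.3776 = 11.0224
E[Z] = √11.0224 = 3.32

3.32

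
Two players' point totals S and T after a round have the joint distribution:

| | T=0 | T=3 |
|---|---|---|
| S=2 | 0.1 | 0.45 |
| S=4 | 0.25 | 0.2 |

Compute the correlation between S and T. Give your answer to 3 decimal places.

E[S] = 2.9,  E[T] = 1.95
E[ST] = 5.1
Cov(S,T) = E[ST] − E[S]E[T] = 5.1 − (2.9)(1.95) = -0.555
Var(S) = 0.99,  Var(T) = 2.0475
ρ = -0.555 / √(0.99·2.0475) ≈ -0.390

-0.390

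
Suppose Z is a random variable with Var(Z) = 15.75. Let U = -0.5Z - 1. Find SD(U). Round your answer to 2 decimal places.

1.98

Var(-0.5Z - 1) = (-0.5)²·15.75 = 3.9375
SD(U) = √3.9375 ≈ 1.98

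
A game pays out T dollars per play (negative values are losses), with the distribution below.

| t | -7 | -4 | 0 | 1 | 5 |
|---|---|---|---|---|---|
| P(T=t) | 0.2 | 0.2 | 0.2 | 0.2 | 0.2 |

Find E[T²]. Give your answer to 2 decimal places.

18.20

E[T²] = (-7)²(0.2) + (-4)²(0.2) + (0)²(0.2) + (1)²(0.2) + (5)²(0.2) = 18.2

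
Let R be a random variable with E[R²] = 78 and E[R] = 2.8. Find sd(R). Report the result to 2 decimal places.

Var(R) = 78 − (2.8)² = 70.16
sd(R) = √70.16 ≈ 8.38

8.38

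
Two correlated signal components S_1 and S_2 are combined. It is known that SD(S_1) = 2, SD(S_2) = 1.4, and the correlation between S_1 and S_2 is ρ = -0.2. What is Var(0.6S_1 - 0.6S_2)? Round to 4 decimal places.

2.5488

Var(S_1) = (2)² = 4;  Var(S_2) = (1.4)² = 1.96
cov(S_1,S_2) = ρ·SD(S_1)·SD(S_2) = -0.2·2·1.4 = -0.56
Var(0.6S_1 - 0.6S_2) = (0.6)²·Var(S_1) + (-0.6)²·Var(S_2) + 2·(0.6)·(-0.6)·cov(S_1,S_2)
= 0.36·4 + 0.36·1.96 + -0.72·-0.56 = 2.5488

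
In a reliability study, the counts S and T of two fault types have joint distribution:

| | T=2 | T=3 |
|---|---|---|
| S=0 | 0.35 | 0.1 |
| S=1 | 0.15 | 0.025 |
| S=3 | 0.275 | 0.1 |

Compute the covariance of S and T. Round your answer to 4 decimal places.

0.0325

E[S] = 1.3,  E[T] = 2.225
E[ST] = 2.925
Cov(S,T) = E[ST] − E[S]E[T] = 2.925 − (1.3)(2.225) = 0.0325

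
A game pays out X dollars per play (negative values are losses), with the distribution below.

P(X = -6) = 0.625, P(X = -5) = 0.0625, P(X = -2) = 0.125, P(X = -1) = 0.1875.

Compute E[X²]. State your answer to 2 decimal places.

24.75

E[X²] = (-6)²(0.625) + (-5)²(0.0625) + (-2)²(0.125) + (-1)²(0.1875) = 24.75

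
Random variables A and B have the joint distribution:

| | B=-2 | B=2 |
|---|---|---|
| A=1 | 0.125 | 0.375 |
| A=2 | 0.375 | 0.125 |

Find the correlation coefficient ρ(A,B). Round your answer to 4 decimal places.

-0.5000

E[A] = 1.5,  E[B] = 0
E[AB] = -0.5
Cov(A,B) = E[AB] − E[A]E[B] = -0.5 − (1.5)(0) = -0.5
var(A) = 0.25,  var(B) = 4
ρ = -0.5 / √(0.25·4) ≈ -0.5000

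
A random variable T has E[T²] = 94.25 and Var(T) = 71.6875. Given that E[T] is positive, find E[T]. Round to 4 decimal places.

(E[T])² = E[T²] − Var(T) = 94.25 − 71.6875 = 22.5625
E[T] = √22.5625 = 4.75

4.7500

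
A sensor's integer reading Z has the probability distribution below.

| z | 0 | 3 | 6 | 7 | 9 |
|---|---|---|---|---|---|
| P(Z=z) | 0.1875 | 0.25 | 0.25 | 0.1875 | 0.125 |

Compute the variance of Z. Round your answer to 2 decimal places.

E[Z] = (0)(0.1875) + (3)(0.25) + (6)(0.25) + (7)(0.1875) + (9)(0.125) = 4.6875
E[Z²] = (0)²(0.1875) + (3)²(0.25) + (6)²(0.25) + (7)²(0.1875) + (9)²(0.125) = 30.5625
var(Z) = E[Z²] − (E[Z])² = 30.5625 − (4.6875)² = 8.58984375

8.59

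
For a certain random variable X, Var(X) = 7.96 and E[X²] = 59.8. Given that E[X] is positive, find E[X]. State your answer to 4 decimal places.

7.2000

(E[X])² = E[X²] − Var(X) = 59.8 − 7.96 = 51.84
E[X] = √51.84 = 7.2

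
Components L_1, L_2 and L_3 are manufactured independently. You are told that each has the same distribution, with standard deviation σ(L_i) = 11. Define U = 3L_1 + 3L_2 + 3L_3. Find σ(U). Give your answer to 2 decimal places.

57.16

V(L_i) = (11)² = 121
By independence, V(U) = (3)²V(L_1) + (3)²V(L_2) + (3)²V(L_3)
= (3)²·121 + (3)²·121 + (3)²·121 = 3267
σ(U) = √3267 ≈ 57.16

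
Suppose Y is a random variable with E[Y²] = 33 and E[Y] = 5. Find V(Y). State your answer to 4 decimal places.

8.0000

V(Y) = 33 − (5)² = 8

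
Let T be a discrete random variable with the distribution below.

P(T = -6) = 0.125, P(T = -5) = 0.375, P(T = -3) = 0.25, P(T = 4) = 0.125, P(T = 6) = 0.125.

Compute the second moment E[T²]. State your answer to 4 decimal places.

E[T²] = (-6)²(0.125) + (-5)²(0.375) + (-3)²(0.25) + (4)²(0.125) + (6)²(0.125) = 22.625

22.6250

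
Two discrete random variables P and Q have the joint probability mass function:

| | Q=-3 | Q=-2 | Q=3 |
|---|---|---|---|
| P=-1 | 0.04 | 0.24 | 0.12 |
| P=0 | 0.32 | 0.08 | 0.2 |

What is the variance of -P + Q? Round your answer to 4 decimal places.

7.1904

E[P] = -0.4,  E[Q] = -0.76,  E[PQ] = 0.24
var(P) = 0.4 − (-0.4)² = 0.24;  var(Q) = 7.4 − (-0.76)² = 6.8224
cov(P,Q) = 0.24 − (-0.4)(-0.76) = -0.064
var(-P + Q) = (-1)²·0.24 + (1)²·6.8224 + 2·(-1)·(1)·-0.064 = 7.1904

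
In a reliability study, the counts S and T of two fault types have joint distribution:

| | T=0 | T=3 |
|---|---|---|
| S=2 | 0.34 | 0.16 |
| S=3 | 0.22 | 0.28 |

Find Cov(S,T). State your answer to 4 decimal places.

0.1800

E[S] = 2.5,  E[T] = 1.32
E[ST] = 3.48
Cov(S,T) = E[ST] − E[S]E[T] = 3.48 − (2.5)(1.32) = 0.18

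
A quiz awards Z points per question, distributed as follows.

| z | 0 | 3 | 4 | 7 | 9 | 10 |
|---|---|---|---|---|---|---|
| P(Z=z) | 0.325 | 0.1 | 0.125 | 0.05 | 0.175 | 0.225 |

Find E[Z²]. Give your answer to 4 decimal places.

42.0250

E[Z²] = (0)²(0.325) + (3)²(0.1) + (4)²(0.125) + (7)²(0.05) + (9)²(0.175) + (10)²(0.225) = 42.025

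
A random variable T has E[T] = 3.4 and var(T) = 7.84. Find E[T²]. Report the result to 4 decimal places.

19.4000

E[T²] = var(T) + (E[T])² = 7.84 + (3.4)² = 19.4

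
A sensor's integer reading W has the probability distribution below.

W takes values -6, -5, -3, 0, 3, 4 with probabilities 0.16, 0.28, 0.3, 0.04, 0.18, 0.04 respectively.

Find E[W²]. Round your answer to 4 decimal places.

17.7200

E[W²] = (-6)²(0.16) + (-5)²(0.28) + (-3)²(0.3) + (0)²(0.04) + (3)²(0.18) + (4)²(0.04) = 17.72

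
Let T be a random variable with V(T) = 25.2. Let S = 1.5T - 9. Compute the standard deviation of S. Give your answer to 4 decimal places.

V(1.5T - 9) = (1.5)²·25.2 = 56.7
SD(S) = √56.7 ≈ 7.5299

7.5299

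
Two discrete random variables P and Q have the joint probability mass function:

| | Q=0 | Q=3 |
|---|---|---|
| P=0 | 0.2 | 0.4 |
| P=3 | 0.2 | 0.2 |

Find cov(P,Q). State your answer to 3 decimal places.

E[P] = 1.2,  E[Q] = 1.8
E[PQ] = 1.8
cov(P,Q) = E[PQ] − E[P]E[Q] = 1.8 − (1.2)(1.8) = -0.36

-0.360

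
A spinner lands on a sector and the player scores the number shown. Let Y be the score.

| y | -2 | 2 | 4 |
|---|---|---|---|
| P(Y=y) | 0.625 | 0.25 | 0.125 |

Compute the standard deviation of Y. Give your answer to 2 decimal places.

2.33

E[Y] = (-2)(0.625) + (2)(0.25) + (4)(0.125) = -0.25
E[Y²] = (-2)²(0.625) + (2)²(0.25) + (4)²(0.125) = 5.5
Var(Y) = E[Y²] − (E[Y])² = 5.5 − (-0.25)² = 5.4375
σ(Y) = √5.4375 ≈ 2.33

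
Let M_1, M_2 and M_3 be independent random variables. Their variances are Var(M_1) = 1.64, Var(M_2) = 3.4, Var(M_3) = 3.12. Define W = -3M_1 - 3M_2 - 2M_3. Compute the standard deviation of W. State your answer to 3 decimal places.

By independence, Var(W) = (-3)²Var(M_1) + (-3)²Var(M_2) + (-2)²Var(M_3)
= (-3)²·1.64 + (-3)²·3.4 + (-2)²·3.12 = 57.84
σ(W) = √57.84 ≈ 7.605

7.605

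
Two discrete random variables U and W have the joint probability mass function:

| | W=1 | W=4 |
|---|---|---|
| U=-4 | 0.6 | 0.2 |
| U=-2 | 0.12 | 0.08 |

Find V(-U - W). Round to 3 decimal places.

E[U] = -3.6,  E[W] = 1.84,  E[UW] = -6.48
V(U) = 13.6 − (-3.6)² = 0.64;  V(W) = 5.2 − (1.84)² = 1.8144
Cov(U,W) = -6.48 − (-3.6)(1.84) = 0.144
V(-U - W) = (-1)²·0.64 + (-1)²·1.8144 + 2·(-1)·(-1)·0.144 = 2.7424

2.742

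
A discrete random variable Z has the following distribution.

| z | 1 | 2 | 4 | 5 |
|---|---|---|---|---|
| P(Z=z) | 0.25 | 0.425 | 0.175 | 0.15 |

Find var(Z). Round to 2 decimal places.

2.00

E[Z] = (1)(0.25) + (2)(0.425) + (4)(0.175) + (5)(0.15) = 2.55
E[Z²] = (1)²(0.25) + (2)²(0.425) + (4)²(0.175) + (5)²(0.15) = 8.5
var(Z) = E[Z²] − (E[Z])² = 8.5 − (2.55)² = 1.9975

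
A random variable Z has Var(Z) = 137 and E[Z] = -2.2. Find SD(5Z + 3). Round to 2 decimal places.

Var(5Z + 3) = (5)²·137 = 3425
SD(5Z + 3) = √3425 ≈ 58.52

58.52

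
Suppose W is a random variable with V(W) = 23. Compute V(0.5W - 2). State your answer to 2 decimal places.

5.75

V(0.5W - 2) = (0.5)²·V(W) = 0.25·23 = 5.75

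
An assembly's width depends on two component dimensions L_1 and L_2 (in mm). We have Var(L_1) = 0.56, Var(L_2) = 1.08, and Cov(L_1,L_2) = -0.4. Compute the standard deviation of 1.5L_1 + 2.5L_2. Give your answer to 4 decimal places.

2.2383

Var(1.5L_1 + 2.5L_2) = (1.5)²·Var(L_1) + (2.5)²·Var(L_2) + 2·(1.5)·(2.5)·Cov(L_1,L_2)
= 2.25·0.56 + 6.25·1.08 + 7.5·-0.4 = 5.01
σ(1.5L_1 + 2.5L_2) = √5.01 ≈ 2.2383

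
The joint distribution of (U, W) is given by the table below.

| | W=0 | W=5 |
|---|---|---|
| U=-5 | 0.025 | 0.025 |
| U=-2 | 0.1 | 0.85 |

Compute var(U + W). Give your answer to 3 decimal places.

3.724

E[U] = -2.15,  E[W] = 4.375,  E[UW] = -9.125
var(U) = 5.05 − (-2.15)² = 0.4275;  var(W) = 21.875 − (4.375)² = 2.734375
Cov(U,W) = -9.125 − (-2.15)(4.375) = 0.28125
var(U + W) = (1)²·0.4275 + (1)²·2.734375 + 2·(1)·(1)·0.28125 = 3.724375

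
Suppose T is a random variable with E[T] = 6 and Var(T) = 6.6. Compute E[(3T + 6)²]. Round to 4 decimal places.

E[3T + 6] = 3·6 + 6 = 24
Var(3T + 6) = (3)²·6.6 = 59.4
E[(3T + 6)²] = Var((3T + 6)) + (E[(3T + 6)])² = 59.4 + (24)² = 635.4

635.4000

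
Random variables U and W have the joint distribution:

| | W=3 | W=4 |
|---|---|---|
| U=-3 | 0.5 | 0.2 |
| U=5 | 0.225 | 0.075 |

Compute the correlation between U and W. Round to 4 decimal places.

E[U] = -0.6,  E[W] = 3.275
E[UW] = -2.025
Cov(U,W) = E[UW] − E[U]E[W] = -2.025 − (-0.6)(3.275) = -0.06
V(U) = 13.44,  V(W) = 0.199375
ρ = -0.06 / √(13.44·0.199375) ≈ -0.0367

-0.0367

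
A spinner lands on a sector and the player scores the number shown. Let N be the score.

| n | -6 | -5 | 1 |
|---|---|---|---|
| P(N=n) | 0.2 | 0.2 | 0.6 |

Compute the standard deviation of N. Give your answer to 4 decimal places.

E[N] = (-6)(0.2) + (-5)(0.2) + (1)(0.6) = -1.6
E[N²] = (-6)²(0.2) + (-5)²(0.2) + (1)²(0.6) = 12.8
V(N) = E[N²] − (E[N])² = 12.8 − (-1.6)² = 10.24
sd(N) = √10.24 ≈ 3.2000

3.2000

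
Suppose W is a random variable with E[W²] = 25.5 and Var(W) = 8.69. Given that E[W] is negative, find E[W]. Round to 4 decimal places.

(E[W])² = E[W²] − Var(W) = 25.5 − 8.69 = 16.81
E[W] = −√16.81 = -4.1

-4.1000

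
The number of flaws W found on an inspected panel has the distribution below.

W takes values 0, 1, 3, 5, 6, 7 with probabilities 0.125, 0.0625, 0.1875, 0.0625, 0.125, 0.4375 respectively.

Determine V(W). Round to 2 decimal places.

6.69

E[W] = (0)(0.125) + (1)(0.0625) + (3)(0.1875) + (5)(0.0625) + (6)(0.125) + (7)(0.4375) = 4.75
E[W²] = (0)²(0.125) + (1)²(0.0625) + (3)²(0.1875) + (5)²(0.0625) + (6)²(0.125) + (7)²(0.4375) = 29.25
V(W) = E[W²] − (E[W])² = 29.25 − (4.75)² = 6.6875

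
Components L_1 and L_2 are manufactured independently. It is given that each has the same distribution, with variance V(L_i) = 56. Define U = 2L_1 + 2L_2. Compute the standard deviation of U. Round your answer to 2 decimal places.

By independence, V(U) = (2)²V(L_1) + (2)²V(L_2)
= (2)²·56 + (2)²·56 = 448
σ(U) = √448 ≈ 21.17

21.17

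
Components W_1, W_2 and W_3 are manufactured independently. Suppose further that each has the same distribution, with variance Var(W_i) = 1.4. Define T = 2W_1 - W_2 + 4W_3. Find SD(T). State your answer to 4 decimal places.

5.4222

By independence, Var(T) = (2)²Var(W_1) + (-1)²Var(W_2) + (4)²Var(W_3)
= (2)²·1.4 + (-1)²·1.4 + (4)²·1.4 = 29.4
SD(T) = √29.4 ≈ 5.4222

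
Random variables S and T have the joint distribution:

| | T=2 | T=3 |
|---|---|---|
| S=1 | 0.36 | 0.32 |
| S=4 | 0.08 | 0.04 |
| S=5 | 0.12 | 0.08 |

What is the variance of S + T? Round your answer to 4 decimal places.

3.0400

E[S] = 2.16,  E[T] = 2.44,  E[ST] = 5.2
Var(S) = 7.6 − (2.16)² = 2.9344;  Var(T) = 6.2 − (2.44)² = 0.2464
cov(S,T) = 5.2 − (2.16)(2.44) = -0.0704
Var(S + T) = (1)²·2.9344 + (1)²·0.2464 + 2·(1)·(1)·-0.0704 = 3.04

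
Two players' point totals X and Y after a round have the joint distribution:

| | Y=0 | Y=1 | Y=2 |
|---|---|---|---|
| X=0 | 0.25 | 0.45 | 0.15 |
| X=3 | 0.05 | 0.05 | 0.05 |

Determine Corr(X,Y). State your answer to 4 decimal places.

E[X] = 0.45,  E[Y] = 0.9
E[XY] = 0.45
cov(X,Y) = E[XY] − E[X]E[Y] = 0.45 − (0.45)(0.9) = 0.045
Var(X) = 1.1475,  Var(Y) = 0.49
ρ = 0.045 / √(1.1475·0.49) ≈ 0.0600

0.0600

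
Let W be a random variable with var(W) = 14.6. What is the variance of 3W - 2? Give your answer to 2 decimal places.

131.40

var(3W - 2) = (3)²·var(W) = 9·14.6 = 131.4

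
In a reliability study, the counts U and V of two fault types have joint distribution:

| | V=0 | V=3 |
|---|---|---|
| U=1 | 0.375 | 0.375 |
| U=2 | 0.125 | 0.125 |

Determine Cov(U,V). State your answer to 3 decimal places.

0.000

E[U] = 1.25,  E[V] = 1.5
E[UV] = 1.875
Cov(U,V) = E[UV] − E[U]E[V] = 1.875 − (1.25)(1.5) = 0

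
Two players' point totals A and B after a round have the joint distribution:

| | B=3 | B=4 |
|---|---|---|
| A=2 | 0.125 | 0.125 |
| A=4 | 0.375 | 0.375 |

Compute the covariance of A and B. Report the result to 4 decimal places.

0.0000

E[A] = 3.5,  E[B] = 3.5
E[AB] = 12.25
Cov(A,B) = E[AB] − E[A]E[B] = 12.25 − (3.5)(3.5) = 0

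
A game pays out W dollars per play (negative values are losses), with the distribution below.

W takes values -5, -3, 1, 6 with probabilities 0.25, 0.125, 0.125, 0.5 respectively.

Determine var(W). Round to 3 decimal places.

23.250

E[W] = (-5)(0.25) + (-3)(0.125) + (1)(0.125) + (6)(0.5) = 1.5
E[W²] = (-5)²(0.25) + (-3)²(0.125) + (1)²(0.125) + (6)²(0.5) = 25.5
var(W) = E[W²] − (E[W])² = 25.5 − (1.5)² = 23.25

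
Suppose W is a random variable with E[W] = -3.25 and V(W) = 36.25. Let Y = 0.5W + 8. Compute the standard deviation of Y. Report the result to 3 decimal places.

V(0.5W + 8) = (0.5)²·36.25 = 9.0625
SD(Y) = √9.0625 ≈ 3.010

3.010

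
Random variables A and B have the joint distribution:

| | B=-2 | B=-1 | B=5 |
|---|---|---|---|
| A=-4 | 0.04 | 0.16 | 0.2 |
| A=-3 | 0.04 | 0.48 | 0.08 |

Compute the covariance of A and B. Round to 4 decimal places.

E[A] = -3.4,  E[B] = 0.6
E[AB] = -2.56
Cov(A,B) = E[AB] − E[A]E[B] = -2.56 − (-3.4)(0.6) = -0.52

-0.5200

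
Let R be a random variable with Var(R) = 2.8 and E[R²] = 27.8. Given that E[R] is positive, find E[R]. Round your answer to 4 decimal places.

5.0000

(E[R])² = E[R²] − Var(R) = 27.8 − 2.8 = 25
E[R] = √25 = 5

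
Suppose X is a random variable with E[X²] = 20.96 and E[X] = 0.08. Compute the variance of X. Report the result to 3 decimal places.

Var(X) = 20.96 − (0.08)² = 20.9536

20.954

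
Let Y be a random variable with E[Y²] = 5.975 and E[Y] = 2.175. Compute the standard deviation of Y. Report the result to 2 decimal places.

Var(Y) = 5.975 − (2.175)² = 1.244375
sd(Y) = √1.244375 ≈ 1.12

1.12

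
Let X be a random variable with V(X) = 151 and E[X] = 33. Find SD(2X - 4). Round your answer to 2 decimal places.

24.58

V(2X - 4) = (2)²·151 = 604
SD(2X - 4) = √604 ≈ 24.58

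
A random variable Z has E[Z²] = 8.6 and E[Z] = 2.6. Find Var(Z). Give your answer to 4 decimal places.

Var(Z) = 8.6 − (2.6)² = 1.84

1.8400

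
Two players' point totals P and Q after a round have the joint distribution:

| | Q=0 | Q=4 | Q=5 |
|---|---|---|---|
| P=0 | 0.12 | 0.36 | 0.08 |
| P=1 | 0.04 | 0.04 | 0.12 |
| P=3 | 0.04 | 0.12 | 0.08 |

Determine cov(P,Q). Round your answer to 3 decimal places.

0.198

E[P] = 0.92,  E[Q] = 3.48
E[PQ] = 3.4
cov(P,Q) = E[PQ] − E[P]E[Q] = 3.4 − (0.92)(3.48) = 0.1984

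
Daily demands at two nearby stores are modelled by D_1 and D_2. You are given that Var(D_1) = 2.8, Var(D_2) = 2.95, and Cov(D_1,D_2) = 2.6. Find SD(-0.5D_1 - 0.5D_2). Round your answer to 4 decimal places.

Var(-0.5D_1 - 0.5D_2) = (-0.5)²·Var(D_1) + (-0.5)²·Var(D_2) + 2·(-0.5)·(-0.5)·Cov(D_1,D_2)
= 0.25·2.8 + 0.25·2.95 + 0.5·2.6 = 2.7375
SD(-0.5D_1 - 0.5D_2) = √2.7375 ≈ 1.6545

1.6545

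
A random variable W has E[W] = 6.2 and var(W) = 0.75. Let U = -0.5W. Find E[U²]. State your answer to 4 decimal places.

E[-0.5W] = -0.5·6.2 = -3.1
var(-0.5W) = (-0.5)²·0.75 = 0.1875
E[U²] = var(U) + (E[U])² = 0.1875 + (-3.1)² = 9.7975

9.7975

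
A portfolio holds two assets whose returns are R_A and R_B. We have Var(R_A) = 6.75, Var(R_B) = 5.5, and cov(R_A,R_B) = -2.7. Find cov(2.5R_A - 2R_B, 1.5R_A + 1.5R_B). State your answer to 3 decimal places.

cov(2.5R_A - 2R_B, 1.5R_A + 1.5R_B) = (2.5)(1.5)Var(R_A) + (-2)(1.5)Var(R_B) + [(2.5)(1.5) + (-2)(1.5)]cov(R_A,R_B)
= 3.75·6.75 + -3·5.5 + 0.75·-2.7 = 6.7875

6.788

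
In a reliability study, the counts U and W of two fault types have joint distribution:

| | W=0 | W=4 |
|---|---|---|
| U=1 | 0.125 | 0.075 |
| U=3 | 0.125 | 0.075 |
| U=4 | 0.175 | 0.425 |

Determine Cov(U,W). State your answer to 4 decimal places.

0.6400

E[U] = 3.2,  E[W] = 2.3
E[UW] = 8
Cov(U,W) = E[UW] − E[U]E[W] = 8 − (3.2)(2.3) = 0.64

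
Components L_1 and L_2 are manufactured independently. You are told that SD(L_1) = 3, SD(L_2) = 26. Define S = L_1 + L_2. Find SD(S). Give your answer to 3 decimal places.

Var(L_1) = 9, Var(L_2) = 676
By independence, Var(S) = (1)²Var(L_1) + (1)²Var(L_2)
= (1)²·9 + (1)²·676 = 685
SD(S) = √685 ≈ 26.173

26.173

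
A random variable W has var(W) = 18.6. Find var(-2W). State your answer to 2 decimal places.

var(-2W) = (-2)²·var(W) = 4·18.6 = 74.4

74.40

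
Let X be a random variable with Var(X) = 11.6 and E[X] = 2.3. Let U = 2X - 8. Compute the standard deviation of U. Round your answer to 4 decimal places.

6.8118

Var(2X - 8) = (2)²·11.6 = 46.4
SD(U) = √46.4 ≈ 6.8118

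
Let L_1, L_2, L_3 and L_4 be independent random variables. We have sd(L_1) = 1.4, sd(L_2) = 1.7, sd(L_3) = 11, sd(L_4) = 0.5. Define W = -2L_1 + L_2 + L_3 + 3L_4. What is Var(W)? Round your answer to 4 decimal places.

Var(L_1) = 1.96, Var(L_2) = 2.89, Var(L_3) = 121, Var(L_4) = 0.25
By independence, Var(W) = (-2)²Var(L_1) + (1)²Var(L_2) + (1)²Var(L_3) + (3)²Var(L_4)
= (-2)²·1.96 + (1)²·2.89 + (1)²·121 + (3)²·0.25 = 133.98

133.9800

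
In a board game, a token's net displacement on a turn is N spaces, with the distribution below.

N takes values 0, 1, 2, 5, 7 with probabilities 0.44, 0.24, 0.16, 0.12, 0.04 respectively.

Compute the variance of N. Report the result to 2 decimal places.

3.77

E[N] = (0)(0.44) + (1)(0.24) + (2)(0.16) + (5)(0.12) + (7)(0.04) = 1.44
E[N²] = (0)²(0.44) + (1)²(0.24) + (2)²(0.16) + (5)²(0.12) + (7)²(0.04) = 5.84
var(N) = E[N²] − (E[N])² = 5.84 − (1.44)² = 3.7664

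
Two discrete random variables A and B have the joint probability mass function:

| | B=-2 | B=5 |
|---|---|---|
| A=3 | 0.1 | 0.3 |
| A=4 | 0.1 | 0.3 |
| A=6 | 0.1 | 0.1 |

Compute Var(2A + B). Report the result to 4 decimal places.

E[A] = 4,  E[B] = 2.9,  E[AB] = 10.9
Var(A) = 17.2 − (4)² = 1.2;  Var(B) = 18.7 − (2.9)² = 10.29
Cov(A,B) = 10.9 − (4)(2.9) = -0.7
Var(2A + B) = (2)²·1.2 + (1)²·10.29 + 2·(2)·(1)·-0.7 = 12.29

12.2900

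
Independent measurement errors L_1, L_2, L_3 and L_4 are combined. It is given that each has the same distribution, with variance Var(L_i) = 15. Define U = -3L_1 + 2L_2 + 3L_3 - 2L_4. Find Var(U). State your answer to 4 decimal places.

390.0000

By independence, Var(U) = (-3)²Var(L_1) + (2)²Var(L_2) + (3)²Var(L_3) + (-2)²Var(L_4)
= (-3)²·15 + (2)²·15 + (3)²·15 + (-2)²·15 = 390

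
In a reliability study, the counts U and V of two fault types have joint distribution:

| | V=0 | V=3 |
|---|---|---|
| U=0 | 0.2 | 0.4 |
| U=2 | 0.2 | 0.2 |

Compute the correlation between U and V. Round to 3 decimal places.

E[U] = 0.8,  E[V] = 1.8
E[UV] = 1.2
cov(U,V) = E[UV] − E[U]E[V] = 1.2 − (0.8)(1.8) = -0.24
Var(U) = 0.96,  Var(V) = 2.16
ρ = -0.24 / √(0.96·2.16) ≈ -0.167

-0.167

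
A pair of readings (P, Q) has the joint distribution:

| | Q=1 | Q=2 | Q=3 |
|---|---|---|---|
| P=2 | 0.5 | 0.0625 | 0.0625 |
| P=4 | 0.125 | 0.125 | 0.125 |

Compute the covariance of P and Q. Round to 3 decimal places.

E[P] = 2.75,  E[Q] = 1.5625
E[PQ] = 4.625
cov(P,Q) = E[PQ] − E[P]E[Q] = 4.625 − (2.75)(1.5625) = 0.328125

0.328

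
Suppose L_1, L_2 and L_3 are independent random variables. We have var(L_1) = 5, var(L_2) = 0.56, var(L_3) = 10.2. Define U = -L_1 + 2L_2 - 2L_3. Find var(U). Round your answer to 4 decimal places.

48.0400

By independence, var(U) = (-1)²var(L_1) + (2)²var(L_2) + (-2)²var(L_3)
= (-1)²·5 + (2)²·0.56 + (-2)²·10.2 = 48.04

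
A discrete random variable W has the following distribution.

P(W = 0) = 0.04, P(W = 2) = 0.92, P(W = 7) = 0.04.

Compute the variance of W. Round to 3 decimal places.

E[W] = (0)(0.04) + (2)(0.92) + (7)(0.04) = 2.12
E[W²] = (0)²(0.04) + (2)²(0.92) + (7)²(0.04) = 5.64
var(W) = E[W²] − (E[W])² = 5.64 − (2.12)² = 1.1456

1.146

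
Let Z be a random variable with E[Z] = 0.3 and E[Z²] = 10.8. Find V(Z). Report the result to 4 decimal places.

10.7100

V(Z) = 10.8 − (0.3)² = 10.71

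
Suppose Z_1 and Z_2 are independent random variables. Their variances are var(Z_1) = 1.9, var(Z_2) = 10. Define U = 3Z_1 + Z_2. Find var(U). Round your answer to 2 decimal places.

27.10

By independence, var(U) = (3)²var(Z_1) + (1)²var(Z_2)
= (3)²·1.9 + (1)²·10 = 27.1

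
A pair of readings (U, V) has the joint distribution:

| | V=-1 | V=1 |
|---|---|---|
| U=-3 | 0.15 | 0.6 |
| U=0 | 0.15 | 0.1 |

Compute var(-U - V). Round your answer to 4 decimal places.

E[U] = -2.25,  E[V] = 0.4,  E[UV] = -1.35
var(U) = 6.75 − (-2.25)² = 1.6875;  var(V) = 1 − (0.4)² = 0.84
Cov(U,V) = -1.35 − (-2.25)(0.4) = -0.45
var(-U - V) = (-1)²·1.6875 + (-1)²·0.84 + 2·(-1)·(-1)·-0.45 = 1.6275

1.6275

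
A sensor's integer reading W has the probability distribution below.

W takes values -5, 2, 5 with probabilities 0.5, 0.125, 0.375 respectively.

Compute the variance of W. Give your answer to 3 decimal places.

E[W] = (-5)(0.5) + (2)(0.125) + (5)(0.375) = -0.375
E[W²] = (-5)²(0.5) + (2)²(0.125) + (5)²(0.375) = 22.375
Var(W) = E[W²] − (E[W])² = 22.375 − (-0.375)² = 22.234375

22.234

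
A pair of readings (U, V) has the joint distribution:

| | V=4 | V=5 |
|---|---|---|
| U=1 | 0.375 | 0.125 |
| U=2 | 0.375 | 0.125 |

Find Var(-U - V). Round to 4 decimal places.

0.4375

E[U] = 1.5,  E[V] = 4.25,  E[UV] = 6.375
Var(U) = 2.5 − (1.5)² = 0.25;  Var(V) = 18.25 − (4.25)² = 0.1875
Cov(U,V) = 6.375 − (1.5)(4.25) = 0
Var(-U - V) = (-1)²·0.25 + (-1)²·0.1875 + 2·(-1)·(-1)·0 = 0.4375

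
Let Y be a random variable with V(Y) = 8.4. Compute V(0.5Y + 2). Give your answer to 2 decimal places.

V(0.5Y + 2) = (0.5)²·V(Y) = 0.25·8.4 = 2.1

2.10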